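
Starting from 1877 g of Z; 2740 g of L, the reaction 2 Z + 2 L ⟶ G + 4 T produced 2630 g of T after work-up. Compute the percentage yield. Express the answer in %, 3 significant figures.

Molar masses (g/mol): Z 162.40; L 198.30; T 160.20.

n(Z) = 1877 / 162.40 = 11.56 mol
n(L) = 2740 / 198.30 = 13.82 mol
n/ν for Z = 11.56/2 = 5.780
n/ν for L = 13.82/2 = 6.910
Smallest n/ν is Z → limiting reagent.
theoretical n(T) = (4/2) × 11.56 = 23.12 mol → 3704 g
% yield = 2630 / 3704 × 100 = 71.00 %

71.0 %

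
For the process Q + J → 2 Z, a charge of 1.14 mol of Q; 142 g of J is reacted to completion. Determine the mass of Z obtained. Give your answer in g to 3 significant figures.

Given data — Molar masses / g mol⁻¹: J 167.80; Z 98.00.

n(Q) = 1.140 mol
n(J) = 142.0 / 167.80 = 0.8462 mol
n/ν for Q = 1.140/1 = 1.140
n/ν for J = 0.8462/1 = 0.8462
Smallest n/ν is J → limiting reagent.
n(Z) = (2/1) × 0.8462 = 1.692 mol
mass = 1.692 × 98.00 = 165.8 g

166 g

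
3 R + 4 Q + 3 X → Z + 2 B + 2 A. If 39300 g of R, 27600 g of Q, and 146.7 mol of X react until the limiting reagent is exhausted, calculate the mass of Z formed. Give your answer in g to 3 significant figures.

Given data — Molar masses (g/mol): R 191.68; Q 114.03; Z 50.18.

2450 g

n(R) = 39300 / 191.68 = 205.0 mol
n(Q) = 27600 / 114.03 = 242.0 mol
n(X) = 146.7 mol
n/ν for R = 205.0/3 = 68.33
n/ν for Q = 242.0/4 = 60.50
n/ν for X = 146.7/3 = 48.90
Smallest n/ν is X → limiting reagent.
n(Z) = (1/3) × 146.7 = 48.90 mol
mass = 48.90 × 50.18 = 2454 g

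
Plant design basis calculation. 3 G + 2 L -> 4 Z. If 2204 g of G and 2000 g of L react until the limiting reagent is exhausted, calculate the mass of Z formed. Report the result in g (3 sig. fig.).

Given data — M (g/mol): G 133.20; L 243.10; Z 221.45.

3640 g

n(G) = 2204 / 133.20 = 16.55 mol
n(L) = 2000 / 243.10 = 8.227 mol
n/ν → G: 5.517, L: 4.114; L is limiting.
n(Z) = (4/2) × 8.227 = 16.45 mol
mass = 16.45 × 221.45 = 3643 g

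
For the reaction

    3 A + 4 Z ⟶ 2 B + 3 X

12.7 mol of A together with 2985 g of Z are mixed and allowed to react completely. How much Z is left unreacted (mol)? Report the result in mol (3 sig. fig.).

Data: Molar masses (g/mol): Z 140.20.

4.36 mol

n(A) = 12.70 mol
n(Z) = 2985 / 140.20 = 21.29 mol
n/ν for A = 12.70/3 = 4.233
n/ν for Z = 21.29/4 = 5.323
Smallest n/ν is A → limiting reagent.
Z consumed = (4/3) × 12.70 = 16.93 mol
Z remaining = 21.29 − 16.93 = 4.360 mol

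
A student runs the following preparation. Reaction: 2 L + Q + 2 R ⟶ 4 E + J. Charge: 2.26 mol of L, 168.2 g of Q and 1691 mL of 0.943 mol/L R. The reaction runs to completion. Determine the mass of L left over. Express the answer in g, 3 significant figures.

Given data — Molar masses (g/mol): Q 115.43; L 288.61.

192 g

n(L) = 2.260 mol
n(Q) = 168.2 / 115.43 = 1.457 mol
n(R) = 0.943 × 1691/1000 = 1.595 mol
n/ν for L = 2.260/2 = 1.130
n/ν for Q = 1.457/1 = 1.457
n/ν for R = 1.595/2 = 0.7975
Smallest n/ν is R → limiting reagent.
L consumed = (2/2) × 1.595 = 1.595 mol
L remaining = 2.260 − 1.595 = 0.6650 mol
mass = 0.6650 × 288.61 = 191.9 g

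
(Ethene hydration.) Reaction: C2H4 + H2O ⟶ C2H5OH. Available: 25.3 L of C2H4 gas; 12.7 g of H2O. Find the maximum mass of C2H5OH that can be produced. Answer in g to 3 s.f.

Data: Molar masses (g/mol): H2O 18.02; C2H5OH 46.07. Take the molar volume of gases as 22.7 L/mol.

n(C2H4) = 25.30 / 22.7 = 1.115 mol
n(H2O) = 12.70 / 18.02 = 0.7048 mol
n/ν for C2H4 = 1.115/1 = 1.115
n/ν for H2O = 0.7048/1 = 0.7048
Smallest n/ν is H2O → limiting reagent.
n(C2H5OH) = (1/1) × 0.7048 = 0.7048 mol
mass = 0.7048 × 46.07 = 32.47 g

32.5 g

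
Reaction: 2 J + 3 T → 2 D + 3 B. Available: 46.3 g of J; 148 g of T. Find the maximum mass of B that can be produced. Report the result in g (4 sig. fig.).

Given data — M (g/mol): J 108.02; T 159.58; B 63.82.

41.03 g

n(J) = 46.30 / 108.02 = 0.4286 mol
n(T) = 148.0 / 159.58 = 0.9274 mol
n/ν for J = 0.4286/2 = 0.2143
n/ν for T = 0.9274/3 = 0.3091
Smallest n/ν is J → limiting reagent.
n(B) = (3/2) × 0.4286 = 0.6429 mol
mass = 0.6429 × 63.82 = 41.03 g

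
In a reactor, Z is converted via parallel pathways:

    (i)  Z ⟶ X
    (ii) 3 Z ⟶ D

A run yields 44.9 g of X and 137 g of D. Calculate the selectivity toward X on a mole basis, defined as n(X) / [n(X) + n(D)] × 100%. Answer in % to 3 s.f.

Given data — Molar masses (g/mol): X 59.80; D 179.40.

n(X) = 44.9 / 59.80 = 0.7508 mol
n(D) = 137 / 179.40 = 0.7637 mol
selectivity = 0.7508/(0.7508+0.7637) × 100 = 49.57 %

49.6 %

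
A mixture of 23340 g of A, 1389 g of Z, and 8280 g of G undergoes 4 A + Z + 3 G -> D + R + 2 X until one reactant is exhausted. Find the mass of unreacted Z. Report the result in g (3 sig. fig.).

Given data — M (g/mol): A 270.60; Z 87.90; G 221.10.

n(A) = 23340 / 270.60 = 86.25 mol
n(Z) = 1389 / 87.90 = 15.80 mol
n(G) = 8280 / 221.10 = 37.45 mol
n/ν for A = 86.25/4 = 21.56
n/ν for Z = 15.80/1 = 15.80
n/ν for G = 37.45/3 = 12.48
Smallest n/ν is G → limiting reagent.
Z consumed = (1/3) × 37.45 = 12.48 mol
Z remaining = 15.80 − 12.48 = 3.320 mol
mass = 3.320 × 87.90 = 291.8 g

292 g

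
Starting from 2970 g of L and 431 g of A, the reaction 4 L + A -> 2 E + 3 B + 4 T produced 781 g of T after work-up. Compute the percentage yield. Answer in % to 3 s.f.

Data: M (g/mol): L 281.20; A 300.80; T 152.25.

n(L) = 2970 / 281.20 = 10.56 mol
n(A) = 431.0 / 300.80 = 1.433 mol
n/ν for L = 10.56/4 = 2.640
n/ν for A = 1.433/1 = 1.433
Smallest n/ν is A → limiting reagent.
theoretical n(T) = (4/1) × 1.433 = 5.732 mol → 872.7 g
% yield = 781 / 872.7 × 100 = 89.49 %

89.5 %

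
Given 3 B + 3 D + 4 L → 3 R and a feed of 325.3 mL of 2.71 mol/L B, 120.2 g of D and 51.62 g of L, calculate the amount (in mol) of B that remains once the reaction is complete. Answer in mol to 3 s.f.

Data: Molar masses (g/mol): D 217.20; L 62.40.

0.328 mol

n(B) = 2.71 × 325.3/1000 = 0.8816 mol
n(D) = 120.2 / 217.20 = 0.5534 mol
n(L) = 51.62 / 62.40 = 0.8272 mol
n/ν for B = 0.8816/3 = 0.2939
n/ν for D = 0.5534/3 = 0.1845
n/ν for L = 0.8272/4 = 0.2068
Smallest n/ν is D → limiting reagent.
B consumed = (3/3) × 0.5534 = 0.5534 mol
B remaining = 0.8816 − 0.5534 = 0.3282 mol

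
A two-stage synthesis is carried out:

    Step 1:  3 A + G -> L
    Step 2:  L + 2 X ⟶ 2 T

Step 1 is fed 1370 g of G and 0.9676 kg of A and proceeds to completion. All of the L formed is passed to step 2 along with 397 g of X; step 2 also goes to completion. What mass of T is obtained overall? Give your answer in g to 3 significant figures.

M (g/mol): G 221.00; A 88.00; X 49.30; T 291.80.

Step 1:
n(G) = 1370 / 221.00 = 6.199 mol
n(A) = 0.9676×1000 / 88.00 = 11.00 mol
n/ν → G: 6.199, A: 3.667; A is limiting.
n(L) produced = (1/3) × 11.00 = 3.667 mol
Step 2:
n(L) available = 3.667 mol
n(X) = 397.0 / 49.30 = 8.053 mol
n/ν → L: 3.667, X: 4.027; L is limiting.
n(T) = (2/1) × 3.667 = 7.334 mol
mass = 7.334 × 291.80 = 2140 g

2140 g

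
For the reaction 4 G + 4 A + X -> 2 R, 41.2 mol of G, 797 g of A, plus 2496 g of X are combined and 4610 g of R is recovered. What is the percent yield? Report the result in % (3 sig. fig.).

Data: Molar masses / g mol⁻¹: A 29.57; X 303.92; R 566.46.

60.4 %

n(G) = 41.20 mol
n(A) = 797.0 / 29.57 = 26.95 mol
n(X) = 2496 / 303.92 = 8.213 mol
n/ν for G = 41.20/4 = 10.30
n/ν for A = 26.95/4 = 6.738
n/ν for X = 8.213/1 = 8.213
Smallest n/ν is A → limiting reagent.
theoretical n(R) = (2/4) × 26.95 = 13.48 mol → 7636 g
% yield = 4610 / 7636 × 100 = 60.37 %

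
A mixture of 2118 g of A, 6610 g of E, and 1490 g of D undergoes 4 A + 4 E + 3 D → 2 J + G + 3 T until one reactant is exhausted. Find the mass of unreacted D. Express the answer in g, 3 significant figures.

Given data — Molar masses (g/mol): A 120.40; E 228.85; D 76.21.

485 g

n(A) = 2118 / 120.40 = 17.59 mol
n(E) = 6610 / 228.85 = 28.88 mol
n(D) = 1490 / 76.21 = 19.55 mol
n/ν → A: 4.398, E: 7.220, D: 6.517; A is limiting.
D consumed = (3/4) × 17.59 = 13.19 mol
D remaining = 19.55 − 13.19 = 6.360 mol
mass = 6.360 × 76.21 = 484.7 g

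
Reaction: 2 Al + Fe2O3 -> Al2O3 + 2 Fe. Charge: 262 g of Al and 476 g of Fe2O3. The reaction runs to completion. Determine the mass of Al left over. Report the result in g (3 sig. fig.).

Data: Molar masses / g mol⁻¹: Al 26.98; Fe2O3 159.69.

101 g

n(Al) = 262.0 / 26.98 = 9.711 mol
n(Fe2O3) = 476.0 / 159.69 = 2.981 mol
n/ν for Al = 9.711/2 = 4.856
n/ν for Fe2O3 = 2.981/1 = 2.981
Smallest n/ν is Fe2O3 → limiting reagent.
Al consumed = (2/1) × 2.981 = 5.962 mol
Al remaining = 9.711 − 5.962 = 3.749 mol
mass = 3.749 × 26.98 = 101.1 g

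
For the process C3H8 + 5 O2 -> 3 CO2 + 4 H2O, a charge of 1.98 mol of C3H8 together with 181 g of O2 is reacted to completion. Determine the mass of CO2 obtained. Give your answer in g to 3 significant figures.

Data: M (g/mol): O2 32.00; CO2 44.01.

149 g

n(C3H8) = 1.980 mol
n(O2) = 181.0 / 32.00 = 5.656 mol
n/ν for C3H8 = 1.980/1 = 1.980
n/ν for O2 = 5.656/5 = 1.131
Smallest n/ν is O2 → limiting reagent.
n(CO2) = (3/5) × 5.656 = 3.394 mol
mass = 3.394 × 44.01 = 149.4 g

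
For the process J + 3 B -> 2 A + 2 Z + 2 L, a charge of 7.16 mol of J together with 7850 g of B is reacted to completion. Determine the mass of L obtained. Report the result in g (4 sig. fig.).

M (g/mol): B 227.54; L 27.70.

n(J) = 7.160 mol
n(B) = 7850 / 227.54 = 34.50 mol
n/ν for J = 7.160/1 = 7.160
n/ν for B = 34.50/3 = 11.50
Smallest n/ν is J → limiting reagent.
n(L) = (2/1) × 7.160 = 14.32 mol
mass = 14.32 × 27.70 = 396.7 g

396.7 g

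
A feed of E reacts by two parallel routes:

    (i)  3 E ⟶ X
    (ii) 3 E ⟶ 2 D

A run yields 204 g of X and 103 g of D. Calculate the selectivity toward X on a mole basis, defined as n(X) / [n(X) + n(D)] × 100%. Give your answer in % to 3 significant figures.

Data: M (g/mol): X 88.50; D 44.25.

n(X) = 204 / 88.50 = 2.305 mol
n(D) = 103 / 44.25 = 2.328 mol
selectivity = 2.305/(2.305+2.328) × 100 = 49.75 %

49.8 %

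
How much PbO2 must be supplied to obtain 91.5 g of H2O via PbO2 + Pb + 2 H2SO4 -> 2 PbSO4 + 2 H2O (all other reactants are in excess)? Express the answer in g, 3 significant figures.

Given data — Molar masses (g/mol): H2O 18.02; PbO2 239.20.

n(H2O) = 91.5 / 18.02 = 5.078 mol
n(PbO2) = (1/2) × 5.078 = 2.539 mol
mass = 2.539 × 239.20 = 607.3 g

607 g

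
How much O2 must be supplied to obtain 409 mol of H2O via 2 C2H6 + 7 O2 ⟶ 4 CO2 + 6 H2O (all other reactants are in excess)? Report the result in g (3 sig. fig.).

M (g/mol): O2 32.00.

15300 g

n(H2O) = 409.0 mol
n(O2) = (7/6) × 409.0 = 477.2 mol
mass = 477.2 × 32.00 = 15270 g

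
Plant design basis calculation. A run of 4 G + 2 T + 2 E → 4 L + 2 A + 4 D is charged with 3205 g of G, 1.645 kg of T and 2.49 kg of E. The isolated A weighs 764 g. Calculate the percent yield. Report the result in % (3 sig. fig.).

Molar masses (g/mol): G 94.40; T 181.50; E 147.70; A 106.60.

79.1 %

n(G) = 3205 / 94.40 = 33.95 mol
n(T) = 1.645×1000 / 181.50 = 9.063 mol
n(E) = 2.490×1000 / 147.70 = 16.86 mol
n/ν for G = 33.95/4 = 8.488
n/ν for T = 9.063/2 = 4.532
n/ν for E = 16.86/2 = 8.430
Smallest n/ν is T → limiting reagent.
theoretical n(A) = (2/2) × 9.063 = 9.063 mol → 966.1 g
% yield = 764 / 966.1 × 100 = 79.08 %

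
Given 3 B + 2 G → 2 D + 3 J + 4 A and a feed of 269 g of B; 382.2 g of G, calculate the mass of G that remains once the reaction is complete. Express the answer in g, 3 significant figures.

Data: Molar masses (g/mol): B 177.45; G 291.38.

87.7 g

n(B) = 269.0 / 177.45 = 1.516 mol
n(G) = 382.2 / 291.38 = 1.312 mol
n/ν → B: 0.5053, G: 0.6560; B is limiting.
G consumed = (2/3) × 1.516 = 1.011 mol
G remaining = 1.312 − 1.011 = 0.3010 mol
mass = 0.3010 × 291.38 = 87.71 g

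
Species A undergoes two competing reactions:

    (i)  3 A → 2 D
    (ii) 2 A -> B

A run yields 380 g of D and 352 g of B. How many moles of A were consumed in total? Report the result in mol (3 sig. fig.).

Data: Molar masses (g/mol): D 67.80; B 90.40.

n(D) = 380 / 67.80 = 5.605 mol
n(B) = 352 / 90.40 = 3.894 mol
n(A) via (i) = (3/2)×5.605 = 8.408 mol
n(A) via (ii) = (2/1)×3.894 = 7.788 mol
total n(A) = 8.408 + 7.788 = 16.20 mol

16.2 mol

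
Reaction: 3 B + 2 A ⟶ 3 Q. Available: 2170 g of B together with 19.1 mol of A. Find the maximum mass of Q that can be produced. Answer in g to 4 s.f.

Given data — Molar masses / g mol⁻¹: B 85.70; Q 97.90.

2479 g

n(B) = 2170 / 85.70 = 25.32 mol
n(A) = 19.10 mol
n/ν → B: 8.440, A: 9.550; B is limiting.
n(Q) = (3/3) × 25.32 = 25.32 mol
mass = 25.32 × 97.90 = 2479 g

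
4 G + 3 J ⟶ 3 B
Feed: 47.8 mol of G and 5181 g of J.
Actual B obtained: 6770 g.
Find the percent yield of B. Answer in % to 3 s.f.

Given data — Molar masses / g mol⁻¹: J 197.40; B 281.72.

n(G) = 47.80 mol
n(J) = 5181 / 197.40 = 26.25 mol
n/ν for G = 47.80/4 = 11.95
n/ν for J = 26.25/3 = 8.750
Smallest n/ν is J → limiting reagent.
theoretical n(B) = (3/3) × 26.25 = 26.25 mol → 7395 g
% yield = 6770 / 7395 × 100 = 91.55 %

91.6 %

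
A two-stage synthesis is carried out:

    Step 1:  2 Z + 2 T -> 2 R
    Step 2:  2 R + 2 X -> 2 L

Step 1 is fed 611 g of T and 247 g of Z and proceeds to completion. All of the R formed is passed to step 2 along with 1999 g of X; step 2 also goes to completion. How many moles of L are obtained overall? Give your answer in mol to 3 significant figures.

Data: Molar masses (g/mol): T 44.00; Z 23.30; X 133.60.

Step 1:
n(T) = 611.0 / 44.00 = 13.89 mol
n(Z) = 247.0 / 23.30 = 10.60 mol
n/ν → T: 6.945, Z: 5.300; Z is limiting.
n(R) produced = (2/2) × 10.60 = 10.60 mol
Step 2:
n(R) available = 10.60 mol
n(X) = 1999 / 133.60 = 14.96 mol
n/ν → R: 5.300, X: 7.480; R is limiting.
n(L) = (2/2) × 10.60 = 10.60 mol

10.6 mol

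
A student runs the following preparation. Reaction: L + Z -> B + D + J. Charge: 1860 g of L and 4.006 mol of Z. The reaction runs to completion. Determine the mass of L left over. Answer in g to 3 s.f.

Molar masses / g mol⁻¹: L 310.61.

616 g

n(L) = 1860 / 310.61 = 5.988 mol
n(Z) = 4.006 mol
n/ν for L = 5.988/1 = 5.988
n/ν for Z = 4.006/1 = 4.006
Smallest n/ν is Z → limiting reagent.
L consumed = (1/1) × 4.006 = 4.006 mol
L remaining = 5.988 − 4.006 = 1.982 mol
mass = 1.982 × 310.61 = 615.6 g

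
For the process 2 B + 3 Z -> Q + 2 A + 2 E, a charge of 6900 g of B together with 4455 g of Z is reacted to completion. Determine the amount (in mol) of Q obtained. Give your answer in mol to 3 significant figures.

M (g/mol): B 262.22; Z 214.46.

n(B) = 6900 / 262.22 = 26.31 mol
n(Z) = 4455 / 214.46 = 20.77 mol
n/ν → B: 13.16, Z: 6.923; Z is limiting.
n(Q) = (1/3) × 20.77 = 6.923 mol

6.92 mol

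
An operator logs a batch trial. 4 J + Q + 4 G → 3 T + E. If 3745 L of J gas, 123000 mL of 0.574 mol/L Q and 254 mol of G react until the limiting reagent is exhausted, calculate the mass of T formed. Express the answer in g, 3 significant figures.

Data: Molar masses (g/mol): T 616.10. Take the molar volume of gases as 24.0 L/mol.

72100 g

n(J) = 3745 / 24.0 = 156.0 mol
n(Q) = 0.574 × 123000/1000 = 70.60 mol
n(G) = 254.0 mol
n/ν for J = 156.0/4 = 39.00
n/ν for Q = 70.60/1 = 70.60
n/ν for G = 254.0/4 = 63.50
Smallest n/ν is J → limiting reagent.
n(T) = (3/4) × 156.0 = 117.0 mol
mass = 117.0 × 616.10 = 72080 g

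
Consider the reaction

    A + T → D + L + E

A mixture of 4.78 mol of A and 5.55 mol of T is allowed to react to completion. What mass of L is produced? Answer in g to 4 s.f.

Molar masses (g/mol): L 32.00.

n(A) = 4.780 mol
n(T) = 5.550 mol
n/ν for A = 4.780/1 = 4.780
n/ν for T = 5.550/1 = 5.550
Smallest n/ν is A → limiting reagent.
n(L) = (1/1) × 4.780 = 4.780 mol
mass = 4.780 × 32.00 = 153.0 g

153.0 g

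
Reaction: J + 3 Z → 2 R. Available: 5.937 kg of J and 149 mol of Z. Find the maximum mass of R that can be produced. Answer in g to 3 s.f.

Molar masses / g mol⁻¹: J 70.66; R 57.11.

n(J) = 5.937×1000 / 70.66 = 84.02 mol
n(Z) = 149.0 mol
n/ν → J: 84.02, Z: 49.67; Z is limiting.
n(R) = (2/3) × 149.0 = 99.33 mol
mass = 99.33 × 57.11 = 5673 g

5670 g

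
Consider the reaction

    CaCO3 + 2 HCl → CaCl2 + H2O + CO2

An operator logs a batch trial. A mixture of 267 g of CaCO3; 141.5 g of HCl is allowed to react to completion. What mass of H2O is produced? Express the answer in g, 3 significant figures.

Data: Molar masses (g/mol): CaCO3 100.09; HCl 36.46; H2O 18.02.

35.0 g

n(CaCO3) = 267.0 / 100.09 = 2.668 mol
n(HCl) = 141.5 / 36.46 = 3.881 mol
n/ν for CaCO3 = 2.668/1 = 2.668
n/ν for HCl = 3.881/2 = 1.941
Smallest n/ν is HCl → limiting reagent.
n(H2O) = (1/2) × 3.881 = 1.941 mol
mass = 1.941 × 18.02 = 34.98 g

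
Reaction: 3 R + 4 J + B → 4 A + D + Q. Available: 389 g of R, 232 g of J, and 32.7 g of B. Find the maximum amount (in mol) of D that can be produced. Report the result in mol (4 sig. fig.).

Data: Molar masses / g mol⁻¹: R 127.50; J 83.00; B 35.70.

0.6988 mol

n(R) = 389.0 / 127.50 = 3.051 mol
n(J) = 232.0 / 83.00 = 2.795 mol
n(B) = 32.70 / 35.70 = 0.9160 mol
n/ν for R = 3.051/3 = 1.017
n/ν for J = 2.795/4 = 0.6988
n/ν for B = 0.9160/1 = 0.9160
Smallest n/ν is J → limiting reagent.
n(D) = (1/4) × 2.795 = 0.6988 mol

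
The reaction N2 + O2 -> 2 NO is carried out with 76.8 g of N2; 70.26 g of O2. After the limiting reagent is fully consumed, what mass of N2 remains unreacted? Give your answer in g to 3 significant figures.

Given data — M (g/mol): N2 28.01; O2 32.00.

n(N2) = 76.80 / 28.01 = 2.742 mol
n(O2) = 70.26 / 32.00 = 2.196 mol
n/ν → N2: 2.742, O2: 2.196; O2 is limiting.
N2 consumed = (1/1) × 2.196 = 2.196 mol
N2 remaining = 2.742 − 2.196 = 0.5460 mol
mass = 0.5460 × 28.01 = 15.29 g

15.3 g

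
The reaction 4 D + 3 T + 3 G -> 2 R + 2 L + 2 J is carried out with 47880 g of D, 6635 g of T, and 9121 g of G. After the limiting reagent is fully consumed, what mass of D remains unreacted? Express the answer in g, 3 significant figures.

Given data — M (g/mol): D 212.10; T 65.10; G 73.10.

n(D) = 47880 / 212.10 = 225.7 mol
n(T) = 6635 / 65.10 = 101.9 mol
n(G) = 9121 / 73.10 = 124.8 mol
n/ν for D = 225.7/4 = 56.43
n/ν for T = 101.9/3 = 33.97
n/ν for G = 124.8/3 = 41.60
Smallest n/ν is T → limiting reagent.
D consumed = (4/3) × 101.9 = 135.9 mol
D remaining = 225.7 − 135.9 = 89.80 mol
mass = 89.80 × 212.10 = 19050 g

19100 g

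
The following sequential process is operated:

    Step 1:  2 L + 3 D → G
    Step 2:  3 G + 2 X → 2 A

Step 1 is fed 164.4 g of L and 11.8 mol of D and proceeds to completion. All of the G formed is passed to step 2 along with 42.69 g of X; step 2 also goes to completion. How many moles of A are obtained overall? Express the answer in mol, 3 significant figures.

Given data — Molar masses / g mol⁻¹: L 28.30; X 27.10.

1.58 mol

Step 1:
n(L) = 164.4 / 28.30 = 5.809 mol
n(D) = 11.80 mol
n/ν → L: 2.905, D: 3.933; L is limiting.
n(G) produced = (1/2) × 5.809 = 2.905 mol
Step 2:
n(G) available = 2.905 mol
n(X) = 42.69 / 27.10 = 1.575 mol
n/ν → G: 0.9683, X: 0.7875; X is limiting.
n(A) = (2/2) × 1.575 = 1.575 mol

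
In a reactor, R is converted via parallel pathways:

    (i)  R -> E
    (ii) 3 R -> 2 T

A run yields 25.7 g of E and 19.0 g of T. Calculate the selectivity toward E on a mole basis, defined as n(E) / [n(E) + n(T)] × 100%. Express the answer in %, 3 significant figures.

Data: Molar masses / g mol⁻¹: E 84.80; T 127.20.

67.0 %

n(E) = 25.7 / 84.80 = 0.3031 mol
n(T) = 19.0 / 127.20 = 0.1494 mol
selectivity = 0.3031/(0.3031+0.1494) × 100 = 66.98 %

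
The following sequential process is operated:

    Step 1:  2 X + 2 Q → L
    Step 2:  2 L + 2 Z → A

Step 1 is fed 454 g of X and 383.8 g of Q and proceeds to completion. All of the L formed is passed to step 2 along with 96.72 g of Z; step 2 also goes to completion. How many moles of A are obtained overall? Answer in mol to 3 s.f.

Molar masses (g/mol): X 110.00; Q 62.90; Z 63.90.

Step 1:
n(X) = 454.0 / 110.00 = 4.127 mol
n(Q) = 383.8 / 62.90 = 6.102 mol
n/ν for X = 4.127/2 = 2.064
n/ν for Q = 6.102/2 = 3.051
Smallest n/ν is X → limiting reagent.
n(L) produced = (1/2) × 4.127 = 2.064 mol
Step 2:
n(L) available = 2.064 mol
n(Z) = 96.72 / 63.90 = 1.514 mol
n/ν for L = 2.064/2 = 1.032
n/ν for Z = 1.514/2 = 0.7570
Smallest n/ν is Z → limiting reagent.
n(A) = (1/2) × 1.514 = 0.7570 mol

0.757 mol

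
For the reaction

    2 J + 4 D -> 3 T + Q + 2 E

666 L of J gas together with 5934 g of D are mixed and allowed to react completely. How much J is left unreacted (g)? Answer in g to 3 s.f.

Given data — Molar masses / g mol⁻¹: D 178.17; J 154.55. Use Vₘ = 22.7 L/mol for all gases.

1960 g

n(J) = 666.0 / 22.7 = 29.34 mol
n(D) = 5934 / 178.17 = 33.31 mol
n/ν → J: 14.67, D: 8.328; D is limiting.
J consumed = (2/4) × 33.31 = 16.66 mol
J remaining = 29.34 − 16.66 = 12.68 mol
mass = 12.68 × 154.55 = 1960 g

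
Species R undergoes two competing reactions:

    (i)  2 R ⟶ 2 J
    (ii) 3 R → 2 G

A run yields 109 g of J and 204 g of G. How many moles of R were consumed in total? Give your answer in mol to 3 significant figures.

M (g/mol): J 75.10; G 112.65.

4.17 mol

n(J) = 109 / 75.10 = 1.451 mol
n(G) = 204 / 112.65 = 1.811 mol
n(R) via (i) = (2/2)×1.451 = 1.451 mol
n(R) via (ii) = (3/2)×1.811 = 2.717 mol
total n(R) = 1.451 + 2.717 = 4.168 mol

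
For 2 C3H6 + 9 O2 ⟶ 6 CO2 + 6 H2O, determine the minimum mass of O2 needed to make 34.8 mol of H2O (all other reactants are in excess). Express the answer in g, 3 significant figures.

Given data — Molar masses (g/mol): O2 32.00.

n(H2O) = 34.80 mol
n(O2) = (9/6) × 34.80 = 52.20 mol
mass = 52.20 × 32.00 = 1670 g

1670 g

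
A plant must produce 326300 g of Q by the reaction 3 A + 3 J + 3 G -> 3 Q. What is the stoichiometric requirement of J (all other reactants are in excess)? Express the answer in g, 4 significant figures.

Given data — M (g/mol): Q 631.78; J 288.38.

148900 g

n(Q) = 326300 / 631.78 = 516.5 mol
n(J) = (3/3) × 516.5 = 516.5 mol
mass = 516.5 × 288.38 = 148900 g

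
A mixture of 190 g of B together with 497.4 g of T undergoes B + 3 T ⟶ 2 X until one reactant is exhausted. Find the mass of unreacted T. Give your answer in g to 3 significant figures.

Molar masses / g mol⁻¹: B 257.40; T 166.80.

n(B) = 190.0 / 257.40 = 0.7382 mol
n(T) = 497.4 / 166.80 = 2.982 mol
n/ν → B: 0.7382, T: 0.9940; B is limiting.
T consumed = (3/1) × 0.7382 = 2.215 mol
T remaining = 2.982 − 2.215 = 0.7670 mol
mass = 0.7670 × 166.80 = 127.9 g

128 g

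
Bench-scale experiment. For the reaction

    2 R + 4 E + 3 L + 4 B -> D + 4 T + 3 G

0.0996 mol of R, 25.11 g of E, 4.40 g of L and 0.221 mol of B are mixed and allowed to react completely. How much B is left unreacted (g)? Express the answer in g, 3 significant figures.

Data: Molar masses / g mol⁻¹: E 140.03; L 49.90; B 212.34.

n(R) = 0.09960 mol
n(E) = 25.11 / 140.03 = 0.1793 mol
n(L) = 4.400 / 49.90 = 0.08818 mol
n(B) = 0.2210 mol
n/ν → R: 0.04980, E: 0.04483, L: 0.02939, B: 0.05525; L is limiting.
B consumed = (4/3) × 0.08818 = 0.1176 mol
B remaining = 0.2210 − 0.1176 = 0.1034 mol
mass = 0.1034 × 212.34 = 21.96 g

22.0 g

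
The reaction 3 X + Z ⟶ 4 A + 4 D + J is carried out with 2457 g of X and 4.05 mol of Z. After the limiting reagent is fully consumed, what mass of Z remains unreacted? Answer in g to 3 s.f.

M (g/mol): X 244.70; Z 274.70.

193 g

n(X) = 2457 / 244.70 = 10.04 mol
n(Z) = 4.050 mol
n/ν for X = 10.04/3 = 3.347
n/ν for Z = 4.050/1 = 4.050
Smallest n/ν is X → limiting reagent.
Z consumed = (1/3) × 10.04 = 3.347 mol
Z remaining = 4.050 − 3.347 = 0.7030 mol
mass = 0.7030 × 274.70 = 193.1 g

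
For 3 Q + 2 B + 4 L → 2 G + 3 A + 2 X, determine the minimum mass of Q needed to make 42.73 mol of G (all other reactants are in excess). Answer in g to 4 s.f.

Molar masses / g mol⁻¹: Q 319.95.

n(G) = 42.73 mol
n(Q) = (3/2) × 42.73 = 64.10 mol
mass = 64.10 × 319.95 = 20510 g

20510 g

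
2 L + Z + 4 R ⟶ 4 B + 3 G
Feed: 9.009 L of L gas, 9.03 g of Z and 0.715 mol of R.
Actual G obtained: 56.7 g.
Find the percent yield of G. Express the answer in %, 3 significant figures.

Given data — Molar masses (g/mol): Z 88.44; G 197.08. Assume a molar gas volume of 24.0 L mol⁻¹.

93.9 %

n(L) = 9.009 / 24.0 = 0.3754 mol
n(Z) = 9.030 / 88.44 = 0.1021 mol
n(R) = 0.7150 mol
n/ν for L = 0.3754/2 = 0.1877
n/ν for Z = 0.1021/1 = 0.1021
n/ν for R = 0.7150/4 = 0.1788
Smallest n/ν is Z → limiting reagent.
theoretical n(G) = (3/1) × 0.1021 = 0.3063 mol → 60.37 g
% yield = 56.7 / 60.37 × 100 = 93.92 %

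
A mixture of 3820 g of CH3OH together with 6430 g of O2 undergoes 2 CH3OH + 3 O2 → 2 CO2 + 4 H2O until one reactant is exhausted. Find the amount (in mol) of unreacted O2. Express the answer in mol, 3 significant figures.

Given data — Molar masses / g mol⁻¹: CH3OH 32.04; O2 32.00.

n(CH3OH) = 3820 / 32.04 = 119.2 mol
n(O2) = 6430 / 32.00 = 200.9 mol
n/ν for CH3OH = 119.2/2 = 59.60
n/ν for O2 = 200.9/3 = 66.97
Smallest n/ν is CH3OH → limiting reagent.
O2 consumed = (3/2) × 119.2 = 178.8 mol
O2 remaining = 200.9 − 178.8 = 22.10 mol

22.1 mol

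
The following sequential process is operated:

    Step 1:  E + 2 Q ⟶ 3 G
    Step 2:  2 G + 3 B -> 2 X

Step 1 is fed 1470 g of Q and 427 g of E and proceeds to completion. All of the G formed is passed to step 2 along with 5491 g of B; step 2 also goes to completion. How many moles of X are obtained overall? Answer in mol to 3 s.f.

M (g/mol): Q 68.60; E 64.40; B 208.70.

17.5 mol

Step 1:
n(Q) = 1470 / 68.60 = 21.43 mol
n(E) = 427.0 / 64.40 = 6.630 mol
n/ν for Q = 21.43/2 = 10.72
n/ν for E = 6.630/1 = 6.630
Smallest n/ν is E → limiting reagent.
n(G) produced = (3/1) × 6.630 = 19.89 mol
Step 2:
n(G) available = 19.89 mol
n(B) = 5491 / 208.70 = 26.31 mol
n/ν for G = 19.89/2 = 9.945
n/ν for B = 26.31/3 = 8.770
Smallest n/ν is B → limiting reagent.
n(X) = (2/3) × 26.31 = 17.54 mol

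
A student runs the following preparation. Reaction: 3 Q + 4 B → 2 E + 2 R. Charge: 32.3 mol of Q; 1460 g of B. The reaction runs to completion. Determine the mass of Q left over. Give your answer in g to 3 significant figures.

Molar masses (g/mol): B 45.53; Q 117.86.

972 g

n(Q) = 32.30 mol
n(B) = 1460 / 45.53 = 32.07 mol
n/ν for Q = 32.30/3 = 10.77
n/ν for B = 32.07/4 = 8.018
Smallest n/ν is B → limiting reagent.
Q consumed = (3/4) × 32.07 = 24.05 mol
Q remaining = 32.30 − 24.05 = 8.250 mol
mass = 8.250 × 117.86 = 972.3 g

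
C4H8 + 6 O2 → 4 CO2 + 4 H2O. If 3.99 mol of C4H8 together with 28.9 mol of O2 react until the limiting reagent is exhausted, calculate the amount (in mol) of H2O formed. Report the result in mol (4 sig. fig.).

n(C4H8) = 3.990 mol
n(O2) = 28.90 mol
n/ν → C4H8: 3.990, O2: 4.817; C4H8 is limiting.
n(H2O) = (4/1) × 3.990 = 15.96 mol

15.96 mol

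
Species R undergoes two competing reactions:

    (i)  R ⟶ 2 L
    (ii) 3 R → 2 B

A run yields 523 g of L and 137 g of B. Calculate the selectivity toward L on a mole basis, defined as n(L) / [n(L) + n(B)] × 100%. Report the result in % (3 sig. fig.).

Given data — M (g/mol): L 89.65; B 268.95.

92.0 %

n(L) = 523 / 89.65 = 5.834 mol
n(B) = 137 / 268.95 = 0.5094 mol
selectivity = 5.834/(5.834+0.5094) × 100 = 91.97 %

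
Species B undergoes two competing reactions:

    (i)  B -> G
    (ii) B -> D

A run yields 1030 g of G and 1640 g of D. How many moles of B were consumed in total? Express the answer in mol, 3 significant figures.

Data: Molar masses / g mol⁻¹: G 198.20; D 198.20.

n(G) = 1030 / 198.20 = 5.197 mol
n(D) = 1640 / 198.20 = 8.274 mol
n(B) via (i) = (1/1)×5.197 = 5.197 mol
n(B) via (ii) = (1/1)×8.274 = 8.274 mol
total n(B) = 5.197 + 8.274 = 13.47 mol

13.5 mol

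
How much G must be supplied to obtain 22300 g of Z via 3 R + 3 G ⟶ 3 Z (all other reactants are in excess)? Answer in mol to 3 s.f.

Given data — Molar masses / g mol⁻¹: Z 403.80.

55.2 mol

n(Z) = 22300 / 403.80 = 55.23 mol
n(G) = (3/3) × 55.23 = 55.23 mol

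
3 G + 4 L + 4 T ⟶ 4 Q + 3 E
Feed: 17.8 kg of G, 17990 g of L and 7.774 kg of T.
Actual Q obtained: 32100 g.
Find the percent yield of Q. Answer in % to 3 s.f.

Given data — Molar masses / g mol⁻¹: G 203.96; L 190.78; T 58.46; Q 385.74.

88.2 %

n(G) = 17.80×1000 / 203.96 = 87.27 mol
n(L) = 17990 / 190.78 = 94.30 mol
n(T) = 7.774×1000 / 58.46 = 133.0 mol
n/ν for G = 87.27/3 = 29.09
n/ν for L = 94.30/4 = 23.58
n/ν for T = 133.0/4 = 33.25
Smallest n/ν is L → limiting reagent.
theoretical n(Q) = (4/4) × 94.30 = 94.30 mol → 36380 g
% yield = 32100 / 36380 × 100 = 88.24 %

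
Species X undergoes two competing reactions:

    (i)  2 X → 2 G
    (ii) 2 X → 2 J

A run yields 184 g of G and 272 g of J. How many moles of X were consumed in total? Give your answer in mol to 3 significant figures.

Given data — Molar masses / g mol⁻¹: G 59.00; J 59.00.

7.73 mol

n(G) = 184 / 59.00 = 3.119 mol
n(J) = 272 / 59.00 = 4.610 mol
n(X) via (i) = (2/2)×3.119 = 3.119 mol
n(X) via (ii) = (2/2)×4.610 = 4.610 mol
total n(X) = 3.119 + 4.610 = 7.729 mol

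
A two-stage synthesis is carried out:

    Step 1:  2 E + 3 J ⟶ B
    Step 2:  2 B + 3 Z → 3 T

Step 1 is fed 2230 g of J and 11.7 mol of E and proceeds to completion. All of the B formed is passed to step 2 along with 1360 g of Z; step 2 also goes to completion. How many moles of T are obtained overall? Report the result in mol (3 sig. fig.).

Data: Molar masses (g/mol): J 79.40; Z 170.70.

7.97 mol

Step 1:
n(J) = 2230 / 79.40 = 28.09 mol
n(E) = 11.70 mol
n/ν → J: 9.363, E: 5.850; E is limiting.
n(B) produced = (1/2) × 11.70 = 5.850 mol
Step 2:
n(B) available = 5.850 mol
n(Z) = 1360 / 170.70 = 7.967 mol
n/ν → B: 2.925, Z: 2.656; Z is limiting.
n(T) = (3/3) × 7.967 = 7.967 mol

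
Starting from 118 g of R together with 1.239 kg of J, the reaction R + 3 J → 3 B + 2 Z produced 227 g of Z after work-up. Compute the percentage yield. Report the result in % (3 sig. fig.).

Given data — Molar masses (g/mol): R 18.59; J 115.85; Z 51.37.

62.0 %

n(R) = 118.0 / 18.59 = 6.347 mol
n(J) = 1.239×1000 / 115.85 = 10.69 mol
n/ν for R = 6.347/1 = 6.347
n/ν for J = 10.69/3 = 3.563
Smallest n/ν is J → limiting reagent.
theoretical n(Z) = (2/3) × 10.69 = 7.127 mol → 366.1 g
% yield = 227 / 366.1 × 100 = 62.00 %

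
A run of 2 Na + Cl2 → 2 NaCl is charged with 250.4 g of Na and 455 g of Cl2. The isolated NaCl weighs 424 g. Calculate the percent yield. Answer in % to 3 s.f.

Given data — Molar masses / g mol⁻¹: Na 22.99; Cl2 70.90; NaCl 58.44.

n(Na) = 250.4 / 22.99 = 10.89 mol
n(Cl2) = 455.0 / 70.90 = 6.417 mol
n/ν for Na = 10.89/2 = 5.445
n/ν for Cl2 = 6.417/1 = 6.417
Smallest n/ν is Na → limiting reagent.
theoretical n(NaCl) = (2/2) × 10.89 = 10.89 mol → 636.4 g
% yield = 424 / 636.4 × 100 = 66.62 %

66.6 %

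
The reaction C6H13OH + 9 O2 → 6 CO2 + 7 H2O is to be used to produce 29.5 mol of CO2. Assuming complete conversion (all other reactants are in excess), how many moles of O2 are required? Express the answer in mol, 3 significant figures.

n(CO2) = 29.50 mol
n(O2) = (9/6) × 29.50 = 44.25 mol

44.3 mol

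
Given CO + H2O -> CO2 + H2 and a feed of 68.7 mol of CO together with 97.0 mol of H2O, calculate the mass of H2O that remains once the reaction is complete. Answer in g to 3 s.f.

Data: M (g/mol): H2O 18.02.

510 g

n(CO) = 68.70 mol
n(H2O) = 97.00 mol
n/ν → CO: 68.70, H2O: 97.00; CO is limiting.
H2O consumed = (1/1) × 68.70 = 68.70 mol
H2O remaining = 97.00 − 68.70 = 28.30 mol
mass = 28.30 × 18.02 = 510.0 g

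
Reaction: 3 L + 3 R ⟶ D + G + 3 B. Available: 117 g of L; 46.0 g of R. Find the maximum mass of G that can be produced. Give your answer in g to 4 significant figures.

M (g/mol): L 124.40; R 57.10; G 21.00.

n(L) = 117.0 / 124.40 = 0.9405 mol
n(R) = 46.00 / 57.10 = 0.8056 mol
n/ν for L = 0.9405/3 = 0.3135
n/ν for R = 0.8056/3 = 0.2685
Smallest n/ν is R → limiting reagent.
n(G) = (1/3) × 0.8056 = 0.2685 mol
mass = 0.2685 × 21.00 = 5.639 g

5.639 g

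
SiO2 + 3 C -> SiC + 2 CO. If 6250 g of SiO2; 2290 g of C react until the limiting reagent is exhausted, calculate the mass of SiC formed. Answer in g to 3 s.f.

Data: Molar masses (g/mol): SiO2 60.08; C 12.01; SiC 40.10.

n(SiO2) = 6250 / 60.08 = 104.0 mol
n(C) = 2290 / 12.01 = 190.7 mol
n/ν for SiO2 = 104.0/1 = 104.0
n/ν for C = 190.7/3 = 63.57
Smallest n/ν is C → limiting reagent.
n(SiC) = (1/3) × 190.7 = 63.57 mol
mass = 63.57 × 40.10 = 2549 g

2550 g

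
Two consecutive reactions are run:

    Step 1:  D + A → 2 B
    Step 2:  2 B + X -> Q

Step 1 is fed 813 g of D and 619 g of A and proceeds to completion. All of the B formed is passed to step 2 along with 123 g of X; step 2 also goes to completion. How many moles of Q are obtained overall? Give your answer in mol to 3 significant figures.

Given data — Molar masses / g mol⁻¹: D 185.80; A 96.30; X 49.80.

Step 1:
n(D) = 813.0 / 185.80 = 4.376 mol
n(A) = 619.0 / 96.30 = 6.428 mol
n/ν for D = 4.376/1 = 4.376
n/ν for A = 6.428/1 = 6.428
Smallest n/ν is D → limiting reagent.
n(B) produced = (2/1) × 4.376 = 8.752 mol
Step 2:
n(B) available = 8.752 mol
n(X) = 123.0 / 49.80 = 2.470 mol
n/ν for B = 8.752/2 = 4.376
n/ν for X = 2.470/1 = 2.470
Smallest n/ν is X → limiting reagent.
n(Q) = (1/1) × 2.470 = 2.470 mol

2.47 mol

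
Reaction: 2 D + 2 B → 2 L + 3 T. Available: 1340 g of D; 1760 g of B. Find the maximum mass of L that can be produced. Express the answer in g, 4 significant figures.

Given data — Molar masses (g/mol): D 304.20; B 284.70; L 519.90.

2290 g

n(D) = 1340 / 304.20 = 4.405 mol
n(B) = 1760 / 284.70 = 6.182 mol
n/ν → D: 2.203, B: 3.091; D is limiting.
n(L) = (2/2) × 4.405 = 4.405 mol
mass = 4.405 × 519.90 = 2290 g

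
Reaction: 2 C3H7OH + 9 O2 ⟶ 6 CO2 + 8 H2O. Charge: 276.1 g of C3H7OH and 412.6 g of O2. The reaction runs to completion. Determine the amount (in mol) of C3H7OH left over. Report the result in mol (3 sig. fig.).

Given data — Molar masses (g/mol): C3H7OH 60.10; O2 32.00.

1.73 mol

n(C3H7OH) = 276.1 / 60.10 = 4.594 mol
n(O2) = 412.6 / 32.00 = 12.89 mol
n/ν → C3H7OH: 2.297, O2: 1.432; O2 is limiting.
C3H7OH consumed = (2/9) × 12.89 = 2.864 mol
C3H7OH remaining = 4.594 − 2.864 = 1.730 mol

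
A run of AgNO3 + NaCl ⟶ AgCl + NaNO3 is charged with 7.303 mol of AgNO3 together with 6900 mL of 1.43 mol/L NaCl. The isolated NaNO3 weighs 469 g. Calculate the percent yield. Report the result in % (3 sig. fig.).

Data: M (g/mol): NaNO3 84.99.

75.6 %

n(AgNO3) = 7.303 mol
n(NaCl) = 1.43 × 6900/1000 = 9.867 mol
n/ν for AgNO3 = 7.303/1 = 7.303
n/ν for NaCl = 9.867/1 = 9.867
Smallest n/ν is AgNO3 → limiting reagent.
theoretical n(NaNO3) = (1/1) × 7.303 = 7.303 mol → 620.7 g
% yield = 469 / 620.7 × 100 = 75.56 %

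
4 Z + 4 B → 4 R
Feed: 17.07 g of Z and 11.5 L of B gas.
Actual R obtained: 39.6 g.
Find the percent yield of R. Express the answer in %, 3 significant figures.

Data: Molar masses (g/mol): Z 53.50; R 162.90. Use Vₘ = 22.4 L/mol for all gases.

n(Z) = 17.07 / 53.50 = 0.3191 mol
n(B) = 11.50 / 22.4 = 0.5134 mol
n/ν for Z = 0.3191/4 = 0.07978
n/ν for B = 0.5134/4 = 0.1284
Smallest n/ν is Z → limiting reagent.
theoretical n(R) = (4/4) × 0.3191 = 0.3191 mol → 51.98 g
% yield = 39.6 / 51.98 × 100 = 76.18 %

76.2 %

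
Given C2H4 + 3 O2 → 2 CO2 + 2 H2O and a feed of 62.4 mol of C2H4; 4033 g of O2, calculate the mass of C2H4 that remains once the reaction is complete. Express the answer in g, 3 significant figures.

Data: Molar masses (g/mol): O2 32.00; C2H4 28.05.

572 g

n(C2H4) = 62.40 mol
n(O2) = 4033 / 32.00 = 126.0 mol
n/ν for C2H4 = 62.40/1 = 62.40
n/ν for O2 = 126.0/3 = 42.00
Smallest n/ν is O2 → limiting reagent.
C2H4 consumed = (1/3) × 126.0 = 42.00 mol
C2H4 remaining = 62.40 − 42.00 = 20.40 mol
mass = 20.40 × 28.05 = 572.2 g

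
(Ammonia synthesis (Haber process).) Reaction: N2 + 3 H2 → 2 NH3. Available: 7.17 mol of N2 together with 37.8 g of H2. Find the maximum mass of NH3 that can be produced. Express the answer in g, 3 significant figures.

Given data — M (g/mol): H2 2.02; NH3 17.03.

212 g

n(N2) = 7.170 mol
n(H2) = 37.80 / 2.02 = 18.71 mol
n/ν → N2: 7.170, H2: 6.237; H2 is limiting.
n(NH3) = (2/3) × 18.71 = 12.47 mol
mass = 12.47 × 17.03 = 212.4 g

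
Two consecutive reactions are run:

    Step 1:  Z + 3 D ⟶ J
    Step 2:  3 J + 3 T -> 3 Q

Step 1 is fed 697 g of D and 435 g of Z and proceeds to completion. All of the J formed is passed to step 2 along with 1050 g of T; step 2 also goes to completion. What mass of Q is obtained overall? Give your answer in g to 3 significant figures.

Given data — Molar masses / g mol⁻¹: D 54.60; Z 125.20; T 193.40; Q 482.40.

Step 1:
n(D) = 697.0 / 54.60 = 12.77 mol
n(Z) = 435.0 / 125.20 = 3.474 mol
n/ν for D = 12.77/3 = 4.257
n/ν for Z = 3.474/1 = 3.474
Smallest n/ν is Z → limiting reagent.
n(J) produced = (1/1) × 3.474 = 3.474 mol
Step 2:
n(J) available = 3.474 mol
n(T) = 1050 / 193.40 = 5.429 mol
n/ν for J = 3.474/3 = 1.158
n/ν for T = 5.429/3 = 1.810
Smallest n/ν is J → limiting reagent.
n(Q) = (3/3) × 3.474 = 3.474 mol
mass = 3.474 × 482.40 = 1676 g

1680 g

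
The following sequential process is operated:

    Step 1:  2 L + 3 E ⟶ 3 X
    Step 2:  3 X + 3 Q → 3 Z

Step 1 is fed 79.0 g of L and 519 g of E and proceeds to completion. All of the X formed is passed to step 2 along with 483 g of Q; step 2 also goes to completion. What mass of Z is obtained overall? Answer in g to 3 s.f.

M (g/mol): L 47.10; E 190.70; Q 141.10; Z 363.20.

914 g

Step 1:
n(L) = 79.00 / 47.10 = 1.677 mol
n(E) = 519.0 / 190.70 = 2.722 mol
n/ν for L = 1.677/2 = 0.8385
n/ν for E = 2.722/3 = 0.9073
Smallest n/ν is L → limiting reagent.
n(X) produced = (3/2) × 1.677 = 2.516 mol
Step 2:
n(X) available = 2.516 mol
n(Q) = 483.0 / 141.10 = 3.423 mol
n/ν for X = 2.516/3 = 0.8387
n/ν for Q = 3.423/3 = 1.141
Smallest n/ν is X → limiting reagent.
n(Z) = (3/3) × 2.516 = 2.516 mol
mass = 2.516 × 363.20 = 913.8 g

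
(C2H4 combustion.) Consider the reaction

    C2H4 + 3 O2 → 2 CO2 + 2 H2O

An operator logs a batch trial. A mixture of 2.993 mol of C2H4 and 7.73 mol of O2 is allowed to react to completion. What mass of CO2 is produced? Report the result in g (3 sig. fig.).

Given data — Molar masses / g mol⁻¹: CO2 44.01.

227 g

n(C2H4) = 2.993 mol
n(O2) = 7.730 mol
n/ν → C2H4: 2.993, O2: 2.577; O2 is limiting.
n(CO2) = (2/3) × 7.730 = 5.153 mol
mass = 5.153 × 44.01 = 226.8 g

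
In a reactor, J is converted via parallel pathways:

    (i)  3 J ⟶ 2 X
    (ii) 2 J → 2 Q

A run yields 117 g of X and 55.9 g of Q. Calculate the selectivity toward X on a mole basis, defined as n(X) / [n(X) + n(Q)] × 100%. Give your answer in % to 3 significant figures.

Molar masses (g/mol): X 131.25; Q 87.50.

n(X) = 117 / 131.25 = 0.8914 mol
n(Q) = 55.9 / 87.50 = 0.6389 mol
selectivity = 0.8914/(0.8914+0.6389) × 100 = 58.25 %

58.3 %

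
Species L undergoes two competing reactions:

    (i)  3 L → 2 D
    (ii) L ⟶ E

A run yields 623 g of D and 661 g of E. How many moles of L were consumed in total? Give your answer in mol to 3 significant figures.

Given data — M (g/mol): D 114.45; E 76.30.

16.8 mol

n(D) = 623 / 114.45 = 5.443 mol
n(E) = 661 / 76.30 = 8.663 mol
n(L) via (i) = (3/2)×5.443 = 8.165 mol
n(L) via (ii) = (1/1)×8.663 = 8.663 mol
total n(L) = 8.165 + 8.663 = 16.83 mol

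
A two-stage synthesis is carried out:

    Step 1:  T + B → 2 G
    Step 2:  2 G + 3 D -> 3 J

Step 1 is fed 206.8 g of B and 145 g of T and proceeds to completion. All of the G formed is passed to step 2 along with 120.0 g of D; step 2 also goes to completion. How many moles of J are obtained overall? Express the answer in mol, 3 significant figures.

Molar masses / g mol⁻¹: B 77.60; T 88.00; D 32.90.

Step 1:
n(B) = 206.8 / 77.60 = 2.665 mol
n(T) = 145.0 / 88.00 = 1.648 mol
n/ν for B = 2.665/1 = 2.665
n/ν for T = 1.648/1 = 1.648
Smallest n/ν is T → limiting reagent.
n(G) produced = (2/1) × 1.648 = 3.296 mol
Step 2:
n(G) available = 3.296 mol
n(D) = 120.0 / 32.90 = 3.647 mol
n/ν for G = 3.296/2 = 1.648
n/ν for D = 3.647/3 = 1.216
Smallest n/ν is D → limiting reagent.
n(J) = (3/3) × 3.647 = 3.647 mol

3.65 mol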